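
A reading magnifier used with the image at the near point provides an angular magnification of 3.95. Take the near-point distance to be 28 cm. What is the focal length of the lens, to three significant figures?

9.49 cm

For the image at the near point, M = 1 + D/f.
f = D/(M - 1) = 28/(3.95 - 1) = 9.492 cm.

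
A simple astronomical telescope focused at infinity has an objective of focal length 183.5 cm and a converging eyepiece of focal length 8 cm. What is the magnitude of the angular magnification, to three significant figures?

|M| = f_obj/|f_eye| = 183.5/8 = 22.938.

22.9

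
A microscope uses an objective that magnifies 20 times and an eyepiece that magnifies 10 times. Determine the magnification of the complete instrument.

The overall magnification of a compound microscope is the product of the objective and eyepiece magnifications:
M = M_obj x M_eye = 20 x 10 = 200.

200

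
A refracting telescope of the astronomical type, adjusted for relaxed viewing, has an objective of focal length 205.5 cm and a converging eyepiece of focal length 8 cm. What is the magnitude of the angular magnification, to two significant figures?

26

|M| = f_obj/|f_eye| = 205.5/8 = 25.688.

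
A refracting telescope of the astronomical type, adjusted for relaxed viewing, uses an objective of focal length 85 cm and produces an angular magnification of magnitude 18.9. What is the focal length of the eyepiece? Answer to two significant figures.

4.5 cm

|M| = f_obj/f_eye, so f_eye = f_obj/|M| = 85/18.9 = 4.497 cm.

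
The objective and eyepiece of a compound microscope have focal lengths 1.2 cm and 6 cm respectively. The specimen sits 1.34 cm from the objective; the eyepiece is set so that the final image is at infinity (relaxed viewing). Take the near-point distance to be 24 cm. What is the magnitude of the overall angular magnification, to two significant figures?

34

Objective: 1/d_i = 1/f_obj - 1/d_o = 1/1.2 - 1/1.34 = 0.08706 cm^-1, so d_i = 11.486 cm.
m_obj = -d_i/d_o = -11.486/1.34 = -8.571.
Eyepiece angular magnification (image at infinity): M_eye = D/f_e = 24/6 = 4.000.
Overall M = m_obj x M_eye = (-8.571)(4.000) = -34.29.
|M| = 34.29.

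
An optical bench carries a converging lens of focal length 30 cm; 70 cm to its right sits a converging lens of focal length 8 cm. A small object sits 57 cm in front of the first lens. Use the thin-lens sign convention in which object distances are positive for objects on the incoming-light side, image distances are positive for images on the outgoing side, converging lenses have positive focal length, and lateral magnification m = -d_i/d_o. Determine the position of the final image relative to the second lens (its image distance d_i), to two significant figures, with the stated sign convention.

Lens 1: 1/d_i1 = 1/f_1 - 1/d_o1 = 1/30 - 1/57 = 0.01579 cm^-1, so d_i1 = 63.333 cm.
That image sits 6.667 cm in front of the second lens, so d_o2 = 6.667 cm.
Lens 2: 1/d_i2 = 1/f_2 - 1/d_o2 = 1/8 - 1/(6.667) = -0.02500 cm^-1, so d_i2 = -40.000 cm.

-40 cm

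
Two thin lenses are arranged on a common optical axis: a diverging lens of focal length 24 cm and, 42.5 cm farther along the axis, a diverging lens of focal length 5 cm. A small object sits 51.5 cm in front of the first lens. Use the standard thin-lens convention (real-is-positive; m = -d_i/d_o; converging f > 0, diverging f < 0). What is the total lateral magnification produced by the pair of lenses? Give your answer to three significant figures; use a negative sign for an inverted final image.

0.0249

Applying the thin-lens equation to the first lens, 1/(-24) = 1/51.5 + 1/d_i1, which gives d_i1 = -16.371 cm.
Its lateral magnification is m_1 = -d_i1/d_o1 = -(-16.371)/51.5 = 0.3179.
The intermediate image is virtual, 16.371 cm to the left of lens 1, so d_o2 = L - d_i1 = 42.5 - (-16.371) = 58.871 cm.
Applying the thin-lens equation again with f_2 = -5 cm and d_o2 = 58.871 cm gives d_i2 = -4.609 cm.
m_2 = -(-4.609)/(58.871) = 0.0783.
The system's lateral magnification is m_1 m_2 = (0.3179)(0.0783) = 0.0249.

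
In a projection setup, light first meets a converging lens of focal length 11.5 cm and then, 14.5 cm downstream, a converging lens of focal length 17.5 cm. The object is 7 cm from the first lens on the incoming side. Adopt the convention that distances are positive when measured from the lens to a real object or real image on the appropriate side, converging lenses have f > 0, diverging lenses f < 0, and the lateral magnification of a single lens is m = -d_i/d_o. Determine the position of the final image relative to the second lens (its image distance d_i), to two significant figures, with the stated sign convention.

38 cm

Applying the thin-lens equation to the first lens, 1/11.5 = 1/7 + 1/d_i1, which gives d_i1 = -17.889 cm.
With d_i1 < 0 the first image is virtual and lies on the object side; the object distance for lens 2 is d_o2 = 14.5 - (-17.889) = 32.389 cm.
Applying the thin-lens equation again with f_2 = 17.5 cm and d_o2 = 32.389 cm gives d_i2 = 38.069 cm.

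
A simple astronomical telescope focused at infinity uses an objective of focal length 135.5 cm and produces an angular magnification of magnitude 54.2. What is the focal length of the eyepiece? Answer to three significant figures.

2.50 cm

|M| = f_obj/f_eye, so f_eye = f_obj/|M| = 135.5/54.2 = 2.500 cm.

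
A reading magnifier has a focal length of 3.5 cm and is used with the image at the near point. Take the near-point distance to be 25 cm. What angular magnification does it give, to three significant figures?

8.14

M = 1 + D/f = 1 + 25/3.5 = 8.143.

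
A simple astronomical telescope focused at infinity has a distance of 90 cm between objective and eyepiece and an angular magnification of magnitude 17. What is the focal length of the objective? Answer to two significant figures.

85 cm

In normal adjustment the tube length equals f_obj + f_eye and |M| = f_obj/f_eye.
So f_obj = 17 f_eye and 17 f_eye + f_eye = 90 cm, giving f_eye = 90/18 = 5.000 cm and f_obj = 85.000 cm.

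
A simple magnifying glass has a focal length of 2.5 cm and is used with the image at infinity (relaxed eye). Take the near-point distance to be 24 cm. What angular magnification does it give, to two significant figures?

9.6

M = D/f = 24/2.5 = 9.600.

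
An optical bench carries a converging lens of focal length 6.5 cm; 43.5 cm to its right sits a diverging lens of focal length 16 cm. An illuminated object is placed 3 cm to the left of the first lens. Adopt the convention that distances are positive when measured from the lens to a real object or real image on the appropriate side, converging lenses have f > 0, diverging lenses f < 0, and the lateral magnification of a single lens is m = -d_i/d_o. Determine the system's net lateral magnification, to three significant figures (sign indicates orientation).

Applying the thin-lens equation to the first lens, 1/6.5 = 1/3 + 1/d_i1, which gives d_i1 = -5.571 cm.
Its lateral magnification is m_1 = -d_i1/d_o1 = -(-5.571)/3 = 1.8571.
With d_i1 < 0 the first image is virtual and lies on the object side; the object distance for lens 2 is d_o2 = 43.5 - (-5.571) = 49.071 cm.
Applying the thin-lens equation again with f_2 = -16 cm and d_o2 = 49.071 cm gives d_i2 = -12.066 cm.
m_2 = -(-12.066)/(49.071) = 0.2459.
Total m = m_1 x m_2 = (1.8571)(0.2459) = 0.4566.

0.457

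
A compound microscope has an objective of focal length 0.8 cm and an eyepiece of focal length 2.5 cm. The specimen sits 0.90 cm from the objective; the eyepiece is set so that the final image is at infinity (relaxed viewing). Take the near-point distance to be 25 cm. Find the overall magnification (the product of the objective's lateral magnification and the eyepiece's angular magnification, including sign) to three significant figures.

-80.0

Objective: 1/d_i = 1/f_obj - 1/d_o = 1/0.8 - 1/0.90 = 0.13889 cm^-1, so d_i = 7.200 cm.
m_obj = -d_i/d_o = -7.200/0.90 = -8.000.
Eyepiece angular magnification (image at infinity): M_eye = D/f_e = 25/2.5 = 10.000.
Overall M = m_obj x M_eye = (-8.000)(10.000) = -80.00.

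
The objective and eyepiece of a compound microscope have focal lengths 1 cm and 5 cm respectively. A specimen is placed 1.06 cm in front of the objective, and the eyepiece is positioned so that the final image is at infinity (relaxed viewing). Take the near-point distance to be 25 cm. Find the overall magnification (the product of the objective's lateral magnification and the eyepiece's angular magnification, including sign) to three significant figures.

-83.3

Objective: 1/d_i = 1/f_obj - 1/d_o = 1/1 - 1/1.06 = 0.05660 cm^-1, so d_i = 17.667 cm.
m_obj = -d_i/d_o = -17.667/1.06 = -16.667.
Eyepiece angular magnification (image at infinity): M_eye = D/f_e = 25/5 = 5.000.
Overall M = m_obj x M_eye = (-16.667)(5.000) = -83.33.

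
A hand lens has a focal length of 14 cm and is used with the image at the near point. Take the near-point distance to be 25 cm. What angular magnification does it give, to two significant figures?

2.8

M = 1 + D/f = 1 + 25/14 = 2.786.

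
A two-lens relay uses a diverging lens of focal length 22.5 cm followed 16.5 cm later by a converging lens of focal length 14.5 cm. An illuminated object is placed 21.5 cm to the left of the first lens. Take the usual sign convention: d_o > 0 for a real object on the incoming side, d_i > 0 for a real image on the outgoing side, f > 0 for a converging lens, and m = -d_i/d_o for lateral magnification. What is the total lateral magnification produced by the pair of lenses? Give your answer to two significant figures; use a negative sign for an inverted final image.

First lens: d_i1 = 1/(1/(-22.5) - 1/21.5) = -10.994 cm.
m_1 = -(-10.994)/21.5 = 0.5114.
With d_i1 < 0 the first image is virtual and lies on the object side; the object distance for lens 2 is d_o2 = 16.5 - (-10.994) = 27.494 cm.
Second lens: d_i2 = 1/(1/14.5 - 1/(27.494)) = 30.680 cm.
m_2 = -(30.680)/(27.494) = -1.1159.
Overall magnification: m = m_1 m_2 = -0.5706.

-0.57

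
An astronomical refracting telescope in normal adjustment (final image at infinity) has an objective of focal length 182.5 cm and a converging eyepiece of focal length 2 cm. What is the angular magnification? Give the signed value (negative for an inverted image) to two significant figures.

-91

M = -f_obj/f_eye = -182.5/(2) = -91.250.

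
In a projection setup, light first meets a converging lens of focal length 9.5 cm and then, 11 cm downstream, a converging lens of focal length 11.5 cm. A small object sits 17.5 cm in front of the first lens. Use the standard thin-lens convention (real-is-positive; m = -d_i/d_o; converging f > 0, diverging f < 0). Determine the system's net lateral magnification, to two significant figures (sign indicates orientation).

-0.64

Applying the thin-lens equation to the first lens, 1/9.5 = 1/17.5 + 1/d_i1, which gives d_i1 = 20.781 cm.
Its lateral magnification is m_1 = -d_i1/d_o1 = -(20.781)/17.5 = -1.1875.
Since 20.781 cm > 11 cm, the first image lies past the second lens and serves as a virtual object: d_o2 = L - d_i1 = -9.781 cm.
Applying the thin-lens equation again with f_2 = 11.5 cm and d_o2 = -9.781 cm gives d_i2 = 5.286 cm.
m_2 = -(5.286)/(-9.781) = 0.5404.
Overall magnification: m = m_1 m_2 = -0.6417.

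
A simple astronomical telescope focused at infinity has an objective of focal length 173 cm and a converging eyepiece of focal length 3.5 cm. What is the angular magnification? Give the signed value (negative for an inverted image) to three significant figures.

M = -f_obj/f_eye = -173/(3.5) = -49.429.

-49.4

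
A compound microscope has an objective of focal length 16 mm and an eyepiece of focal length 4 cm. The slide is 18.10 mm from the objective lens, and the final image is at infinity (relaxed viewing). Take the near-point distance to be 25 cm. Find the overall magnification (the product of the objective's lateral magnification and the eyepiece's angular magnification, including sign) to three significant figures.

-47.6

Convert to cm: f_obj = 16 mm = 1.6 cm; d_o = 18.10 mm = 1.81 cm.
Objective: 1/d_i = 1/f_obj - 1/d_o = 1/1.6 - 1/1.81 = 0.07251 cm^-1, so d_i = 13.790 cm.
m_obj = -d_i/d_o = -13.790/1.81 = -7.619.
Eyepiece angular magnification (image at infinity): M_eye = D/f_e = 25/4 = 6.250.
Overall M = m_obj x M_eye = (-7.619)(6.250) = -47.62.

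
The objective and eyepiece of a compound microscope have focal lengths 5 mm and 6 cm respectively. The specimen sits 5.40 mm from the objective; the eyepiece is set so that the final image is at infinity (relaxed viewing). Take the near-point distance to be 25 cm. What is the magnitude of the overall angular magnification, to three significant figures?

52.1

Convert to cm: f_obj = 5 mm = 0.5 cm; d_o = 5.40 mm = 0.54 cm.
Objective: 1/d_i = 1/f_obj - 1/d_o = 1/0.5 - 1/0.54 = 0.14815 cm^-1, so d_i = 6.750 cm.
m_obj = -d_i/d_o = -6.750/0.54 = -12.500.
Eyepiece angular magnification (image at infinity): M_eye = D/f_e = 25/6 = 4.167.
Overall M = m_obj x M_eye = (-12.500)(4.167) = -52.08.
|M| = 52.08.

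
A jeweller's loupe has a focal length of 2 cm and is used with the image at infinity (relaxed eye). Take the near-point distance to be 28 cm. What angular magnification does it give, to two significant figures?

M = D/f = 28/2 = 14.000.

14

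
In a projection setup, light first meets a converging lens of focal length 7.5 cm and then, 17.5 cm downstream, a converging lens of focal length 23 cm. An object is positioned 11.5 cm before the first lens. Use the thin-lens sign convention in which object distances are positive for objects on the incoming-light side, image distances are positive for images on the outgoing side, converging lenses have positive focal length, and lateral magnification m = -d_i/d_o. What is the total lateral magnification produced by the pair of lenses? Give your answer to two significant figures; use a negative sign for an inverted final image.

Lens 1: 1/d_i1 = 1/f_1 - 1/d_o1 = 1/7.5 - 1/11.5 = 0.04638 cm^-1, so d_i1 = 21.562 cm.
m_1 = -(21.562)/11.5 = -1.8750.
Since 21.562 cm > 17.5 cm, the first image lies past the second lens and serves as a virtual object: d_o2 = L - d_i1 = -4.062 cm.
Lens 2: 1/d_i2 = 1/f_2 - 1/d_o2 = 1/23 - 1/(-4.062) = 0.28963 cm^-1, so d_i2 = 3.453 cm.
m_2 = -(3.453)/(-4.062) = 0.8499.
Total m = m_1 x m_2 = (-1.8750)(0.8499) = -1.5935.

-1.6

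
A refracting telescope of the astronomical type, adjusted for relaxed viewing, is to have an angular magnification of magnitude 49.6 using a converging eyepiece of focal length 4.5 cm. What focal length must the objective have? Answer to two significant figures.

220 cm

|M| = f_obj/|f_eye|, so f_obj = |M| x |f_eye| = 49.6 x 4.5 = 223.200 cm.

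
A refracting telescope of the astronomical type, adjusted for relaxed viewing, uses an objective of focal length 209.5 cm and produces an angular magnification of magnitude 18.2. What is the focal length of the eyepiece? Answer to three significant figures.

11.5 cm

|M| = f_obj/f_eye, so f_eye = f_obj/|M| = 209.5/18.2 = 11.511 cm.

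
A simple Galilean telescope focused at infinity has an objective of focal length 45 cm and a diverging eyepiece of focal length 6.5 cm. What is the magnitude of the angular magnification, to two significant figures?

|M| = f_obj/|f_eye| = 45/6.5 = 6.923.

6.9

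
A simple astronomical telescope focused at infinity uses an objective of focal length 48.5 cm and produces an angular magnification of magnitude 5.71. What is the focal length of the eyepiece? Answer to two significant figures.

|M| = f_obj/f_eye, so f_eye = f_obj/|M| = 48.5/5.71 = 8.494 cm.

8.5 cm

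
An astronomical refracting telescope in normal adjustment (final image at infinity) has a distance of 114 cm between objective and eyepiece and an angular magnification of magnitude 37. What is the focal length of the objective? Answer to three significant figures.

In normal adjustment the tube length equals f_obj + f_eye and |M| = f_obj/f_eye.
So f_obj = 37 f_eye and 37 f_eye + f_eye = 114 cm, giving f_eye = 114/38 = 3.000 cm and f_obj = 111.000 cm.

111 cm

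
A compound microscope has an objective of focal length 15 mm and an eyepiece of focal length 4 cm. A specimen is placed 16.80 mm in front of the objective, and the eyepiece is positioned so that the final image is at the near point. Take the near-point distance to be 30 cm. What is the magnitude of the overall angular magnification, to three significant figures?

Convert to cm: f_obj = 15 mm = 1.5 cm; d_o = 16.80 mm = 1.68 cm.
Objective: 1/d_i = 1/f_obj - 1/d_o = 1/1.5 - 1/1.68 = 0.07143 cm^-1, so d_i = 14.000 cm.
m_obj = -d_i/d_o = -14.000/1.68 = -8.333.
Eyepiece angular magnification (image at near point): M_eye = 1 + D/f_e = 1 + 30/4 = 8.500.
Overall M = m_obj x M_eye = (-8.333)(8.500) = -70.83.
|M| = 70.83.

70.8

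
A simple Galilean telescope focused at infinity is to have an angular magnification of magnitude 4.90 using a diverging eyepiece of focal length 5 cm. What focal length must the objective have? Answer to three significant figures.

24.5 cm

|M| = f_obj/|f_eye|, so f_obj = |M| x |f_eye| = 4.9 x 5 = 24.500 cm.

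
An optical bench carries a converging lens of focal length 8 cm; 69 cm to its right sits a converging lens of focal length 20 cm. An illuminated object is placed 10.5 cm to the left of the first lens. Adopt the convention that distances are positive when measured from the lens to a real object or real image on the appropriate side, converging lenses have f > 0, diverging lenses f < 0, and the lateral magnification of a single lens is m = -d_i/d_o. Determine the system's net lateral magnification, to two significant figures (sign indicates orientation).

4.2

Applying the thin-lens equation to the first lens, 1/8 = 1/10.5 + 1/d_i1, which gives d_i1 = 33.600 cm.
Its lateral magnification is m_1 = -d_i1/d_o1 = -(33.600)/10.5 = -3.2000.
That image sits 35.400 cm in front of the second lens, so d_o2 = 35.400 cm.
Applying the thin-lens equation again with f_2 = 20 cm and d_o2 = 35.400 cm gives d_i2 = 45.974 cm.
m_2 = -(45.974)/(35.400) = -1.2987.
Overall magnification: m = m_1 m_2 = 4.1558.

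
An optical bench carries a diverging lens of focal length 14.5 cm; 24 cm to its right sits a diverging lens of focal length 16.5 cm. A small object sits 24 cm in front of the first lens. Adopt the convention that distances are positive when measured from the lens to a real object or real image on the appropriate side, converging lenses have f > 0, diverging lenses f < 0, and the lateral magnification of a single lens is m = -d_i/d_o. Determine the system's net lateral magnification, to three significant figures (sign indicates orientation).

First lens: d_i1 = 1/(1/(-14.5) - 1/24) = -9.039 cm.
m_1 = -(-9.039)/24 = 0.3766.
The intermediate image is virtual, 9.039 cm to the left of lens 1, so d_o2 = L - d_i1 = 24 - (-9.039) = 33.039 cm.
Second lens: d_i2 = 1/(1/(-16.5) - 1/(33.039)) = -11.004 cm.
m_2 = -(-11.004)/(33.039) = 0.3331.
The system's lateral magnification is m_1 m_2 = (0.3766)(0.3331) = 0.1254.

0.125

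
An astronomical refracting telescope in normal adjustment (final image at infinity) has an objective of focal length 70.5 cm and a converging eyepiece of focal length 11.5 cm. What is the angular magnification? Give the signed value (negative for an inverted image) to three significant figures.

-6.13

M = -f_obj/f_eye = -70.5/(11.5) = -6.130.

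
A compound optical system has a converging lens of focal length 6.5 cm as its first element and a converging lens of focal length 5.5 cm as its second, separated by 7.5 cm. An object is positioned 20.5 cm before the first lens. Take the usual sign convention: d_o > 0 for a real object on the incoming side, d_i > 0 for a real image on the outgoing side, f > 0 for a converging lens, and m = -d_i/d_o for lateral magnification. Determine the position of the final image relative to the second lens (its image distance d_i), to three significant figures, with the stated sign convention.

1.48 cm

Lens 1: 1/d_i1 = 1/f_1 - 1/d_o1 = 1/6.5 - 1/20.5 = 0.10507 cm^-1, so d_i1 = 9.518 cm.
Since 9.518 cm > 7.5 cm, the first image lies past the second lens and serves as a virtual object: d_o2 = L - d_i1 = -2.018 cm.
Lens 2: 1/d_i2 = 1/f_2 - 1/d_o2 = 1/5.5 - 1/(-2.018) = 0.67739 cm^-1, so d_i2 = 1.476 cm.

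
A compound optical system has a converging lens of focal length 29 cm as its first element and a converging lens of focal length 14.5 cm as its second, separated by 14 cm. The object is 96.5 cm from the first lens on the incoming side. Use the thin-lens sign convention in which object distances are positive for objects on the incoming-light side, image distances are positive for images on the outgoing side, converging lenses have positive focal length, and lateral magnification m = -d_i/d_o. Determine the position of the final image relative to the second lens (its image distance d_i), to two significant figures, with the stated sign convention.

Applying the thin-lens equation to the first lens, 1/29 = 1/96.5 + 1/d_i1, which gives d_i1 = 41.459 cm.
This image would form 41.459 cm past lens 1, i.e. 27.459 cm beyond lens 2, so it is a virtual object for lens 2: d_o2 = 14 - 41.459 = -27.459 cm.
Applying the thin-lens equation again with f_2 = 14.5 cm and d_o2 = -27.459 cm gives d_i2 = 9.489 cm.

9.5 cm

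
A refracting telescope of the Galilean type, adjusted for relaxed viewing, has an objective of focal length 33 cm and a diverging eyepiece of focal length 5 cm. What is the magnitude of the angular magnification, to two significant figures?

6.6

|M| = f_obj/|f_eye| = 33/5 = 6.600.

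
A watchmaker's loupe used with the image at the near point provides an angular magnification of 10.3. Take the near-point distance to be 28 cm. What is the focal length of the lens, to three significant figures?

For the image at the near point, M = 1 + D/f.
f = D/(M - 1) = 28/(10.3 - 1) = 3.011 cm.

3.01 cm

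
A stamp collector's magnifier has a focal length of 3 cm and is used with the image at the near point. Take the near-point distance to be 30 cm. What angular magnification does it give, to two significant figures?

11

M = 1 + D/f = 1 + 30/3 = 11.000.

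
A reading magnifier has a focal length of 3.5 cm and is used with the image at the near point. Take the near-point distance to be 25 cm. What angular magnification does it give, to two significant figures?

M = 1 + D/f = 1 + 25/3.5 = 8.143.

8.1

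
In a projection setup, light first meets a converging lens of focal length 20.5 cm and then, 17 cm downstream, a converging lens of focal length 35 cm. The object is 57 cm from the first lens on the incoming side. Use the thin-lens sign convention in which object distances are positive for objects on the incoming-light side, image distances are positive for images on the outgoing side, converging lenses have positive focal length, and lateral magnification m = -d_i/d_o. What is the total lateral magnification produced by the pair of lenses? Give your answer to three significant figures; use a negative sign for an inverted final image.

Lens 1: 1/d_i1 = 1/f_1 - 1/d_o1 = 1/20.5 - 1/57 = 0.03124 cm^-1, so d_i1 = 32.014 cm.
m_1 = -(32.014)/57 = -0.5616.
This image would form 32.014 cm past lens 1, i.e. 15.014 cm beyond lens 2, so it is a virtual object for lens 2: d_o2 = 17 - 32.014 = -15.014 cm.
Lens 2: 1/d_i2 = 1/f_2 - 1/d_o2 = 1/35 - 1/(-15.014) = 0.09518 cm^-1, so d_i2 = 10.507 cm.
m_2 = -(10.507)/(-15.014) = 0.6998.
Total m = m_1 x m_2 = (-0.5616)(0.6998) = -0.3930.

-0.393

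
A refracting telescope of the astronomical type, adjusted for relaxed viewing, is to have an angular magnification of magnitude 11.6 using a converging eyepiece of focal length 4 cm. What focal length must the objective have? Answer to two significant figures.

|M| = f_obj/|f_eye|, so f_obj = |M| x |f_eye| = 11.6 x 4 = 46.400 cm.

46 cm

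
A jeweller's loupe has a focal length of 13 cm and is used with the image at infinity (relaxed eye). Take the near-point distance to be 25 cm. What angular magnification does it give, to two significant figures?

M = D/f = 25/13 = 1.923.

1.9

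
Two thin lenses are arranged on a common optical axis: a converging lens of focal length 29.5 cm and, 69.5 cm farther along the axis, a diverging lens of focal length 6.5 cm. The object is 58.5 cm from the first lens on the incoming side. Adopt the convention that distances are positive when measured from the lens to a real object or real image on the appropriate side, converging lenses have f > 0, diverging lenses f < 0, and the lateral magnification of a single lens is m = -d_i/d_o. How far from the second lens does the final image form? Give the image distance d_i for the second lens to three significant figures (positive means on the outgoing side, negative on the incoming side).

Lens 1: 1/d_i1 = 1/f_1 - 1/d_o1 = 1/29.5 - 1/58.5 = 0.01680 cm^-1, so d_i1 = 59.509 cm.
The intermediate image is 59.509 cm to the right of lens 1, so d_o2 = L - d_i1 = 69.5 - 59.509 = 9.991 cm.
Lens 2: 1/d_i2 = 1/f_2 - 1/d_o2 = 1/(-6.5) - 1/(9.991) = -0.25393 cm^-1, so d_i2 = -3.938 cm.

-3.94 cm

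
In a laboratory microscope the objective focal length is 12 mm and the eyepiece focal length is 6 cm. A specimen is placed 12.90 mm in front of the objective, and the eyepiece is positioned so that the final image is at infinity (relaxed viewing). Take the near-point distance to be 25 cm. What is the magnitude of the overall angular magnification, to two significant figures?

Convert to cm: f_obj = 12 mm = 1.2 cm; d_o = 12.90 mm = 1.29 cm.
Objective: 1/d_i = 1/f_obj - 1/d_o = 1/1.2 - 1/1.29 = 0.05814 cm^-1, so d_i = 17.200 cm.
m_obj = -d_i/d_o = -17.200/1.29 = -13.333.
Eyepiece angular magnification (image at infinity): M_eye = D/f_e = 25/6 = 4.167.
Overall M = m_obj x M_eye = (-13.333)(4.167) = -55.56.
|M| = 55.56.

56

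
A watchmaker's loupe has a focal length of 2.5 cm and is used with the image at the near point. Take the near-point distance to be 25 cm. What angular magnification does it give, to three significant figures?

11.0

M = 1 + D/f = 1 + 25/2.5 = 11.000.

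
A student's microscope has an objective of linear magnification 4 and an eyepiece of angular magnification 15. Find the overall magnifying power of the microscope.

The overall magnification of a compound microscope is the product of the objective and eyepiece magnifications:
M = M_obj x M_eye = 4 x 15 = 60.

60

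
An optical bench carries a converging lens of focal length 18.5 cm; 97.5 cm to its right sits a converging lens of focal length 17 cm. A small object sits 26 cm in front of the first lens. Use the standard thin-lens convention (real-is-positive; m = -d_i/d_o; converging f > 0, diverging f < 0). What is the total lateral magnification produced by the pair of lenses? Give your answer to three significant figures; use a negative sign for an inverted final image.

2.56

First lens: d_i1 = 1/(1/18.5 - 1/26) = 64.133 cm.
m_1 = -(64.133)/26 = -2.4667.
Object distance for lens 2: d_o2 = 97.5 - 64.133 = 33.367 cm.
Second lens: d_i2 = 1/(1/17 - 1/(33.367)) = 34.658 cm.
m_2 = -(34.658)/(33.367) = -1.0387.
The system's lateral magnification is m_1 m_2 = (-2.4667)(-1.0387) = 2.5621.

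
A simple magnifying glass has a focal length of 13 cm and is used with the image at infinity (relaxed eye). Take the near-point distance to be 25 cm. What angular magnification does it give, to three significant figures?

M = D/f = 25/13 = 1.923.

1.92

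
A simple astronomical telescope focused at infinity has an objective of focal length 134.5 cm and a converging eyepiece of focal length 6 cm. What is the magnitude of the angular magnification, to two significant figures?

|M| = f_obj/|f_eye| = 134.5/6 = 22.417.

22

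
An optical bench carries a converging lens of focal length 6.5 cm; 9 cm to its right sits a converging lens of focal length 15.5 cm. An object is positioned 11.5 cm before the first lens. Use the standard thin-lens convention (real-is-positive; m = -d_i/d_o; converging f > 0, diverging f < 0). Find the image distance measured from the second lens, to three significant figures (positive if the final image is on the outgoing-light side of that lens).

4.30 cm

Applying the thin-lens equation to the first lens, 1/6.5 = 1/11.5 + 1/d_i1, which gives d_i1 = 14.950 cm.
Since 14.950 cm > 9 cm, the first image lies past the second lens and serves as a virtual object: d_o2 = L - d_i1 = -5.950 cm.
Applying the thin-lens equation again with f_2 = 15.5 cm and d_o2 = -5.950 cm gives d_i2 = 4.300 cm.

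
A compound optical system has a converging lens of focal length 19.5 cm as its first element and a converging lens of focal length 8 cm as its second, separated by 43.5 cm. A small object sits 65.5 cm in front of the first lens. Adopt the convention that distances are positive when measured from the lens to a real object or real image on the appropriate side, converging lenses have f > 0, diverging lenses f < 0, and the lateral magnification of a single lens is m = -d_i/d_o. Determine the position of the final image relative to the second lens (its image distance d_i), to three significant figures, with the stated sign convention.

First lens: d_i1 = 1/(1/19.5 - 1/65.5) = 27.766 cm.
That image sits 15.734 cm in front of the second lens, so d_o2 = 15.734 cm.
Second lens: d_i2 = 1/(1/8 - 1/(15.734)) = 16.275 cm.

16.3 cm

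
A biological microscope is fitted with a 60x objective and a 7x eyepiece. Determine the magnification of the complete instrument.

420

The overall magnification of a compound microscope is the product of the objective and eyepiece magnifications:
M = M_obj x M_eye = 60 x 7 = 420.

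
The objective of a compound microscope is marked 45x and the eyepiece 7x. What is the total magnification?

The overall magnification of a compound microscope is the product of the objective and eyepiece magnifications:
M = M_obj x M_eye = 45 x 7 = 315.

315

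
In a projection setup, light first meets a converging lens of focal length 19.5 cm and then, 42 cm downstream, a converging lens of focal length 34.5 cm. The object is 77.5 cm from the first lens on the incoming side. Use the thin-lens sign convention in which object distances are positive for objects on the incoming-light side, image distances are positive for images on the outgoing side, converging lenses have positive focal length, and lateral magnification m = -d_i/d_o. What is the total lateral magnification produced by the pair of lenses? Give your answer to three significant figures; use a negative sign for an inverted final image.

-0.625

Applying the thin-lens equation to the first lens, 1/19.5 = 1/77.5 + 1/d_i1, which gives d_i1 = 26.056 cm.
Its lateral magnification is m_1 = -d_i1/d_o1 = -(26.056)/77.5 = -0.3362.
Object distance for lens 2: d_o2 = 42 - 26.056 = 15.944 cm.
Applying the thin-lens equation again with f_2 = 34.5 cm and d_o2 = 15.944 cm gives d_i2 = -29.644 cm.
m_2 = -(-29.644)/(15.944) = 1.8592.
Total m = m_1 x m_2 = (-0.3362)(1.8592) = -0.6251.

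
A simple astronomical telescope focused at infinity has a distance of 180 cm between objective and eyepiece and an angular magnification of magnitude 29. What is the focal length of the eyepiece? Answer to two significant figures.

6.0 cm

In normal adjustment the tube length equals f_obj + f_eye and |M| = f_obj/f_eye.
So f_obj = 29 f_eye and 29 f_eye + f_eye = 180 cm, giving f_eye = 180/30 = 6.000 cm and f_obj = 174.000 cm.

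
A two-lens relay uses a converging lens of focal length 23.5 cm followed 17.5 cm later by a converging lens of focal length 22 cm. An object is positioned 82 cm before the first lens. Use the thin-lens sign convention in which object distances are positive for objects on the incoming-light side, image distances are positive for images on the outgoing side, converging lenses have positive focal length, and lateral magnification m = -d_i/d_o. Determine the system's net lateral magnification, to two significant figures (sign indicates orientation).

Lens 1: 1/d_i1 = 1/f_1 - 1/d_o1 = 1/23.5 - 1/82 = 0.03036 cm^-1, so d_i1 = 32.940 cm.
m_1 = -(32.940)/82 = -0.4017.
Since 32.940 cm > 17.5 cm, the first image lies past the second lens and serves as a virtual object: d_o2 = L - d_i1 = -15.440 cm.
Lens 2: 1/d_i2 = 1/f_2 - 1/d_o2 = 1/22 - 1/(-15.440) = 0.11022 cm^-1, so d_i2 = 9.073 cm.
m_2 = -(9.073)/(-15.440) = 0.5876.
Total m = m_1 x m_2 = (-0.4017)(0.5876) = -0.2360.

-0.24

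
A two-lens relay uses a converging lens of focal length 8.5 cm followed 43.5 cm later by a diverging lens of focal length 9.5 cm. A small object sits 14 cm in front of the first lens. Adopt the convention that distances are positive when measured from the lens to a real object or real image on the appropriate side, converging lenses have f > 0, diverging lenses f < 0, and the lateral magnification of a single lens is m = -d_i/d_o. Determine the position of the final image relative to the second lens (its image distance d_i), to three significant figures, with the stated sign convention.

Lens 1: 1/d_i1 = 1/f_1 - 1/d_o1 = 1/8.5 - 1/14 = 0.04622 cm^-1, so d_i1 = 21.636 cm.
Object distance for lens 2: d_o2 = 43.5 - 21.636 = 21.864 cm.
Lens 2: 1/d_i2 = 1/f_2 - 1/d_o2 = 1/(-9.5) - 1/(21.864) = -0.15100 cm^-1, so d_i2 = -6.622 cm.

-6.62 cm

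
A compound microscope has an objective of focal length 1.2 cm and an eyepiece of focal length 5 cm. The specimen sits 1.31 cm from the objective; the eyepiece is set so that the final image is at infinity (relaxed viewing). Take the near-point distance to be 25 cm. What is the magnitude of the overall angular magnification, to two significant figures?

Objective: 1/d_i = 1/f_obj - 1/d_o = 1/1.2 - 1/1.31 = 0.06997 cm^-1, so d_i = 14.291 cm.
m_obj = -d_i/d_o = -14.291/1.31 = -10.909.
Eyepiece angular magnification (image at infinity): M_eye = D/f_e = 25/5 = 5.000.
Overall M = m_obj x M_eye = (-10.909)(5.000) = -54.55.
|M| = 54.55.

55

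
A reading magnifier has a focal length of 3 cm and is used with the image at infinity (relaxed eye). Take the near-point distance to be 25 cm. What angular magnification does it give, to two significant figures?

8.3

M = D/f = 25/3 = 8.333.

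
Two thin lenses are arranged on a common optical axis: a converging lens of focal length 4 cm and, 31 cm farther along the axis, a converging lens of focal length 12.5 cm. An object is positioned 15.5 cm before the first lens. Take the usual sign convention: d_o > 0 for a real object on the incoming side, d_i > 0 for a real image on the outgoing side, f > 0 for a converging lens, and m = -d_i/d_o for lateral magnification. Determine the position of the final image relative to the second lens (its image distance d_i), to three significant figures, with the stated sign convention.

24.4 cm

First lens: d_i1 = 1/(1/4 - 1/15.5) = 5.391 cm.
The intermediate image is 5.391 cm to the right of lens 1, so d_o2 = L - d_i1 = 31 - 5.391 = 25.609 cm.
Second lens: d_i2 = 1/(1/12.5 - 1/(25.609)) = 24.420 cm.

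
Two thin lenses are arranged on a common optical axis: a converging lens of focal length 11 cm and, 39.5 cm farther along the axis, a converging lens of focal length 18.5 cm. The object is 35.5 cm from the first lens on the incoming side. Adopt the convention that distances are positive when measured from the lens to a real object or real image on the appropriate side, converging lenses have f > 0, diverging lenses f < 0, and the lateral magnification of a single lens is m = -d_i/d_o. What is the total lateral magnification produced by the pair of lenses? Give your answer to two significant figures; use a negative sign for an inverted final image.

1.6

Applying the thin-lens equation to the first lens, 1/11 = 1/35.5 + 1/d_i1, which gives d_i1 = 15.939 cm.
Its lateral magnification is m_1 = -d_i1/d_o1 = -(15.939)/35.5 = -0.4490.
Object distance for lens 2: d_o2 = 39.5 - 15.939 = 23.561 cm.
Applying the thin-lens equation again with f_2 = 18.5 cm and d_o2 = 23.561 cm gives d_i2 = 86.122 cm.
m_2 = -(86.122)/(23.561) = -3.6552.
Overall magnification: m = m_1 m_2 = 1.6411.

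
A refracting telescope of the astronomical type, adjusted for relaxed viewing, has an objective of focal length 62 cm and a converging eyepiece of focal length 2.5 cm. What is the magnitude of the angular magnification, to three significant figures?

24.8

|M| = f_obj/|f_eye| = 62/2.5 = 24.800.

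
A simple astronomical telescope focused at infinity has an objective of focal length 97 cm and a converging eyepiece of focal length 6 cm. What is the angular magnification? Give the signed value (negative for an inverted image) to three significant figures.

M = -f_obj/f_eye = -97/(6) = -16.167.

-16.2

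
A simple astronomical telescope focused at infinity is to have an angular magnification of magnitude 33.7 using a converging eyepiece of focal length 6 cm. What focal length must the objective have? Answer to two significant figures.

|M| = f_obj/|f_eye|, so f_obj = |M| x |f_eye| = 33.7 x 6 = 202.200 cm.

200 cm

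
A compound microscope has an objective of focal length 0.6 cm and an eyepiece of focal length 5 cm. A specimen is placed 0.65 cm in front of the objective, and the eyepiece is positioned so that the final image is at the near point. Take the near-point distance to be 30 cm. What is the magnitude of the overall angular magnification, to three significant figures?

Objective: 1/d_i = 1/f_obj - 1/d_o = 1/0.6 - 1/0.65 = 0.12821 cm^-1, so d_i = 7.800 cm.
m_obj = -d_i/d_o = -7.800/0.65 = -12.000.
Eyepiece angular magnification (image at near point): M_eye = 1 + D/f_e = 1 + 30/5 = 7.000.
Overall M = m_obj x M_eye = (-12.000)(7.000) = -84.00.
|M| = 84.00.

84.0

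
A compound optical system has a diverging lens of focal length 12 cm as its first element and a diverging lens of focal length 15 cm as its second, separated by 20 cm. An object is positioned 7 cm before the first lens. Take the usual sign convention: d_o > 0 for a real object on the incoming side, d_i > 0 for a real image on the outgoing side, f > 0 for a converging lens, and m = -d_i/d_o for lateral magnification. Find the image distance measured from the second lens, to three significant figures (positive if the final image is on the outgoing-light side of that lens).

First lens: d_i1 = 1/(1/(-12) - 1/7) = -4.421 cm.
With d_i1 < 0 the first image is virtual and lies on the object side; the object distance for lens 2 is d_o2 = 20 - (-4.421) = 24.421 cm.
Second lens: d_i2 = 1/(1/(-15) - 1/(24.421)) = -9.292 cm.

-9.29 cm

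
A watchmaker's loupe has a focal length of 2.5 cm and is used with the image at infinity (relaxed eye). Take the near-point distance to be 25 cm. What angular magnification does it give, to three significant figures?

M = D/f = 25/2.5 = 10.000.

10.0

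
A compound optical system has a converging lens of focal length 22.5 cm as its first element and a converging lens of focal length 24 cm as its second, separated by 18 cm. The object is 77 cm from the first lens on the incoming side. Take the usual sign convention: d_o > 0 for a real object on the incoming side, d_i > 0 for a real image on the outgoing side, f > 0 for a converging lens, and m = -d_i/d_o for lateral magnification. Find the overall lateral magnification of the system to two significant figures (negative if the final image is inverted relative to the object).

-0.26

Applying the thin-lens equation to the first lens, 1/22.5 = 1/77 + 1/d_i1, which gives d_i1 = 31.789 cm.
Its lateral magnification is m_1 = -d_i1/d_o1 = -(31.789)/77 = -0.4128.
Since 31.789 cm > 18 cm, the first image lies past the second lens and serves as a virtual object: d_o2 = L - d_i1 = -13.789 cm.
Applying the thin-lens equation again with f_2 = 24 cm and d_o2 = -13.789 cm gives d_i2 = 8.757 cm.
m_2 = -(8.757)/(-13.789) = 0.6351.
Overall magnification: m = m_1 m_2 = -0.2622.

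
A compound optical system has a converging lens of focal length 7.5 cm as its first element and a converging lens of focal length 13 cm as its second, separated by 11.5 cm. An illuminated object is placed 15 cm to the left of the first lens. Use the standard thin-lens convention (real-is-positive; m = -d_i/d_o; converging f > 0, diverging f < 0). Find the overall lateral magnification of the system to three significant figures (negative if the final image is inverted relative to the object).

-0.788

Applying the thin-lens equation to the first lens, 1/7.5 = 1/15 + 1/d_i1, which gives d_i1 = 15.000 cm.
Its lateral magnification is m_1 = -d_i1/d_o1 = -(15.000)/15 = -1.0000.
This image would form 15.000 cm past lens 1, i.e. 3.500 cm beyond lens 2, so it is a virtual object for lens 2: d_o2 = 11.5 - 15.000 = -3.500 cm.
Applying the thin-lens equation again with f_2 = 13 cm and d_o2 = -3.500 cm gives d_i2 = 2.758 cm.
m_2 = -(2.758)/(-3.500) = 0.7879.
Total m = m_1 x m_2 = (-1.0000)(0.7879) = -0.7879.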